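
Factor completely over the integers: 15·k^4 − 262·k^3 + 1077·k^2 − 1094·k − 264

(3·k − 11)·(5·k + 1)·(k − 12)·(k − 2)

Testing divisors of the constant over divisors of the leading coefficient, k = 2 is a root, so (k − 2) divides it; the quotient is 15·k^3 − 232·k^2 + 613·k + 132.
Then k = 11/3 is a root, so (3·k − 11) divides it; the quotient is 5·k^2 − 59·k − 12.
The remaining quadratic factors as (k − 12)(5·k + 1).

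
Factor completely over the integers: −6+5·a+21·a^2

(3·a+2)·(7·a−3)

Need a pair with product 21·(−6) = −126 and sum 5: that's 14 and −9.
Split the middle term: 21·a^2+14·a − 9·a−6 = 7·a·(3·a+2) − 3·(3·a+2).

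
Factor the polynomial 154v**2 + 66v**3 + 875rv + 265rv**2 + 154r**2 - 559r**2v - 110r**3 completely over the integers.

Group: 5r(-22r**2 - 125rv - 22v**2) + (-3v - 7)(-22r**2 - 125rv - 22v**2); both groups contain (-22r**2 - 125rv - 22v**2), so (5r - 3v - 7) is a factor with cofactor -22r**2 - 125rv - 22v**2.
The cofactor groups again: -22r**2 - 125rv - 22v**2 = -2r(11r + 2v) - 11v(11r + 2v); both groups contain (11r + 2v), giving -(2r + 11v)(11r + 2v).

-(11r + 2v)(2r + 11v)(5r - 3v - 7)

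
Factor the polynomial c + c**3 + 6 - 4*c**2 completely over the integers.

Testing divisors of the constant over divisors of the leading coefficient, c = 2 is a root, so (c - 2) is a factor; dividing leaves c**2 - 2*c - 3.
The remaining quadratic factors as (c + 1)(c - 3).

(c + 1)*(c - 2)*(c - 3)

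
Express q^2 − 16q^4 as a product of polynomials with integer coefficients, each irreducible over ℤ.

Factor out q^2 first: what remains is −16q^2 + 1.
Recognize a difference of squares with the parts 1 and 4q.

−q^2(4q + 1)(4q − 1)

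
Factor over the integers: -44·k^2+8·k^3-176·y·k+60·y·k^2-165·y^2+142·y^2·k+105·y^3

(3·y+2·k)·(5·y+2·k)·(7·y+2·k-11)

Group: 3·y·(35·y^2+24·y·k-55·y+4·k^2-22·k) + 2·k·(35·y^2+24·y·k-55·y+4·k^2-22·k); both groups contain (35·y^2+24·y·k-55·y+4·k^2-22·k), so (3·y+2·k) is a factor with cofactor 35·y^2+24·y·k-55·y+4·k^2-22·k.
The cofactor groups again: 35·y^2+24·y·k-55·y+4·k^2-22·k = 5·y·(7·y+2·k-11) + 2·k·(7·y+2·k-11); both groups contain (7·y+2·k-11), giving (5·y+2·k)·(7·y+2·k-11).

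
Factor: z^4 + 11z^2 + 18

Substitute u = z^2 to get a quadratic in u, then factor.
z^2 + 9 is irreducible over ℤ (sum of squares).
z^2 + 2 is irreducible over ℤ (always positive, so no real roots).

(z^2 + 2)(z^2 + 9)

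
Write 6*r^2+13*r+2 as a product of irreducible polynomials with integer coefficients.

(6*r+1)*(r+2)

Need a pair with product 6·2 = 12 and sum 13: that's 1 and 12.
Split the middle term: 6*r^2+r + 12*r+2 = r*(6*r+1) + 2*(6*r+1).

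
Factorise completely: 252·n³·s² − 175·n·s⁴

Factor out 7·n·s², leaving 36·n² − 25·s², which is a difference of two squares.

7·n·s²·(6·n + 5·s)·(6·n − 5·s)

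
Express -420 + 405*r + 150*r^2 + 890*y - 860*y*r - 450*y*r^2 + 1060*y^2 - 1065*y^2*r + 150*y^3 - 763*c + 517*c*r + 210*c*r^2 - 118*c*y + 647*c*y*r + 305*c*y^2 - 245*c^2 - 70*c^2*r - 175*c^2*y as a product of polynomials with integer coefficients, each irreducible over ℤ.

-(5*y + 2*r + 7)*(5*c + 2*y - 15*r + 12)*(7*c - 15*y + 5)

Group: 7*c*(-25*c*y - 10*c*r - 35*c - 10*y^2 + 71*y*r - 74*y + 30*r^2 + 81*r - 84) + (-15*y + 5)*(-25*c*y - 10*c*r - 35*c - 10*y^2 + 71*y*r - 74*y + 30*r^2 + 81*r - 84); both groups contain (-25*c*y - 10*c*r - 35*c - 10*y^2 + 71*y*r - 74*y + 30*r^2 + 81*r - 84), so (7*c - 15*y + 5) is a factor with cofactor -25*c*y - 10*c*r - 35*c - 10*y^2 + 71*y*r - 74*y + 30*r^2 + 81*r - 84.
The cofactor groups again: -25*c*y - 10*c*r - 35*c - 10*y^2 + 71*y*r - 74*y + 30*r^2 + 81*r - 84 = -5*c*(5*y + 2*r + 7) + (-2*y + 15*r - 12)*(5*y + 2*r + 7); both groups contain (5*y + 2*r + 7), giving -(5*c + 2*y - 15*r + 12)*(5*y + 2*r + 7).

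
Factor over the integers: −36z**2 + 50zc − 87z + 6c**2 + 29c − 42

−(4z − 6c + 7)(9z + c + 6)

Group: −4z(9z + c + 6) + (6c − 7)(9z + c + 6); both groups contain (9z + c + 6).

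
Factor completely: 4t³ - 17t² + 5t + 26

(4t - 13)(t + 1)(t - 2)

By the rational root theorem, t = 2 is a root, giving the factor (t - 2) and quotient 4t² - 9t - 13.
The remaining quadratic factors as (4t - 13)(t + 1).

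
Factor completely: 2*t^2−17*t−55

(2*t+5)*(t−11)

Need a pair with product 2·(−55) = −110 and sum −17: that's 5 and −22.
Split the middle term: 2*t^2+5*t − 22*t−55 = t*(2*t+5) − 11*(2*t+5).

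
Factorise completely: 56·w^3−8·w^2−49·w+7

Group as (56·w^3−49·w) + (−8·w^2+7) = 7·w·(8·w^2−7) − (8·w^2−7).
Both groups share the factor (8·w^2−7).

(7·w−1)·(8·w^2−7)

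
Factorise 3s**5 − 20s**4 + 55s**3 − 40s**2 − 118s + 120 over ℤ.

By the rational root theorem, s = −4/3 is a root, so (3s + 4) is a factor; dividing leaves s**4 − 8s**3 + 29s**2 − 52s + 30.
Next, s = 1 is a root, so (s − 1) is a factor; dividing leaves s**3 − 7s**2 + 22s − 30.
Then s = 3 is a root, so (s − 3) divides it; the quotient is s**2 − 4s + 10.
The quadratic s**2 − 4s + 10 has discriminant −24 < 0 and is irreducible over ℤ.

(3s + 4)(s − 1)(s − 3)(s**2 − 4s + 10)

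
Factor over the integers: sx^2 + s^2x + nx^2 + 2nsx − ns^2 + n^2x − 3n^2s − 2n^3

−(2n + s + x)(n + s)(n − x)

Group: 2n(−n^2 − ns + nx + sx) + (s + x)(−n^2 − ns + nx + sx); both groups contain (−n^2 − ns + nx + sx), so (2n + s + x) is a factor with cofactor −n^2 − ns + nx + sx.
The cofactor groups again: −n^2 − ns + nx + sx = −n(n − x) − s(n − x); both groups contain (n − x), giving −(n + s)(n − x).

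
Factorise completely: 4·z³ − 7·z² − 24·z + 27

Among the possible rational roots, z = 1 is a root, giving the factor (z − 1) and quotient 4·z² − 3·z − 27.
The remaining quadratic factors as (z − 3)(4·z + 9).

(4·z + 9)·(z − 1)·(z − 3)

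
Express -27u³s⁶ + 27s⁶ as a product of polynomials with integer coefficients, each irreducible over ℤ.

-27s⁶(u - 1)(u² + u + 1)

Factor out 27s⁶ first: what remains is -u³ + 1.
Recognize a difference of cubes with the parts 1 and u.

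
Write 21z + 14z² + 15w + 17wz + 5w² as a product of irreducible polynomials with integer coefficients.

(5w + 7z)(w + 2z + 3)

Group: w(5w + 7z) + (2z + 3)(5w + 7z); both groups contain (5w + 7z).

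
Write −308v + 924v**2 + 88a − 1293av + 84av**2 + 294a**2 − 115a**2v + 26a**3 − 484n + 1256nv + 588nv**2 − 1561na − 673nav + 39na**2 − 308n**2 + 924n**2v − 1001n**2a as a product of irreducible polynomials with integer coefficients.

−(11n − 2a + 7v)(13a − 12v + 4)(7n + a + 11)

Group: 13a(−77n**2 + 3na − 49nv − 121n + 2a**2 − 7av + 22a − 77v) + (−12v + 4)(−77n**2 + 3na − 49nv − 121n + 2a**2 − 7av + 22a − 77v); both groups contain (−77n**2 + 3na − 49nv − 121n + 2a**2 − 7av + 22a − 77v), so (13a − 12v + 4) is a factor with cofactor −77n**2 + 3na − 49nv − 121n + 2a**2 − 7av + 22a − 77v.
The cofactor groups again: −77n**2 + 3na − 49nv − 121n + 2a**2 − 7av + 22a − 77v = −11n(7n + a + 11) + (2a − 7v)(7n + a + 11); both groups contain (7n + a + 11), giving −(11n − 2a + 7v)(7n + a + 11).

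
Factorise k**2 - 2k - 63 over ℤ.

(k + 7)(k - 9)

Two integers with product -63 and sum -2 are -9 and 7.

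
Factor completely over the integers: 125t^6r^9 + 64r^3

r^3(5t^2r^2 + 4)(25t^4r^4 - 20t^2r^2 + 16)

Pull out the common factor r^3, leaving 125t^6r^6 + 64.
Recognize a sum of cubes with the parts 5t^2r^2 and 4.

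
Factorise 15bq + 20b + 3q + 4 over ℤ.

(3q + 4)(5b + 1)

Group as (15bq + 20b) + (3q + 4) = 5b(3q + 4) + (3q + 4).
Both groups share the factor (3q + 4).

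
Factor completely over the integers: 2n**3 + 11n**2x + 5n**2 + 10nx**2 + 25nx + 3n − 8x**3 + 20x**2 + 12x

Group: n(2n**2 + 7nx + 3n − 4x**2 + 12x) + (2x + 1)(2n**2 + 7nx + 3n − 4x**2 + 12x); both groups contain (2n**2 + 7nx + 3n − 4x**2 + 12x), so (n + 2x + 1) is a factor with cofactor 2n**2 + 7nx + 3n − 4x**2 + 12x.
The cofactor groups again: 2n**2 + 7nx + 3n − 4x**2 + 12x = 2n(n + 4x) + (−x + 3)(n + 4x); both groups contain (n + 4x), giving (2n − x + 3)(n + 4x).

(2n − x + 3)(n + 2x + 1)(n + 4x)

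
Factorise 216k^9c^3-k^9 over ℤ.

Pull out the common factor k^9, leaving 216c^3-1.
Recognize a difference of cubes with the parts 6c and 1.

k^9(6c-1)(36c^2+6c+1)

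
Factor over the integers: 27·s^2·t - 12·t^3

3·t·(3·s + 2·t)·(3·s - 2·t)

Factor out 3·t, leaving 9·s^2 - 4·t^2, which is a difference of two squares.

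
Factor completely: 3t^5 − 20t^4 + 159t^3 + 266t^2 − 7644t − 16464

(3t + 7)(t + 4)(t − 7)(t^2 − 6t + 84)

Testing divisors of the constant over divisors of the leading coefficient, t = −7/3 is a root, so (3t + 7) is a factor; dividing leaves t^4 − 9t^3 + 74t^2 − 84t − 2352.
Continuing, t = 7 is a root, so (t − 7) is a factor; dividing leaves t^3 − 2t^2 + 60t + 336.
Continuing, t = −4 is a root, giving the factor (t + 4) and quotient t^2 − 6t + 84.
The quadratic t^2 − 6t + 84 has discriminant −300 < 0 and is irreducible over ℤ.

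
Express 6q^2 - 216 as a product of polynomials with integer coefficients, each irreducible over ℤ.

6(q + 6)(q - 6)

Pull out the common factor 6; q^2 - 36 is a difference of squares.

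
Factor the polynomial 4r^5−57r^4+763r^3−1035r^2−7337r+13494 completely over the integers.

By the rational root theorem, r = 2 is a root, giving the factor (r−2) and quotient 4r^4−49r^3+665r^2+295r−6747.
Continuing, r = −3 is a root, so (r+3) is a factor; dividing leaves 4r^3−61r^2+848r−2249.
Continuing, r = 13/4 is a root, so (4r−13) divides it; the quotient is r^2−12r+173.
The quadratic r^2−12r+173 has discriminant −548 < 0 and is irreducible over ℤ.

(4r−13)(r+3)(r−2)(r^2−12r+173)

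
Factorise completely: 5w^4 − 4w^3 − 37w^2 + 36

Testing divisors of the constant over divisors of the leading coefficient, w = −2 is a root, giving the factor (w + 2) and quotient 5w^3 − 14w^2 − 9w + 18.
Next, w = −6/5 is a root, so (5w + 6) divides it; the quotient is w^2 − 4w + 3.
The remaining quadratic factors as (w − 3)(w − 1).

(5w + 6)(w + 2)(w − 1)(w − 3)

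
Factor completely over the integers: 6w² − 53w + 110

(2w − 11)(3w − 10)

Need a pair with product 6·110 = 660 and sum −53: that's −20 and −33.
Split the middle term: 6w² − 20w − 33w + 110 = 2w(3w − 10) − 11(3w − 10).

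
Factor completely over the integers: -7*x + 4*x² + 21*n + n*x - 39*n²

Group: -13*n*(3*n - x) + (-4*x + 7)*(3*n - x); both groups contain (3*n - x).

-(13*n + 4*x - 7)*(3*n - x)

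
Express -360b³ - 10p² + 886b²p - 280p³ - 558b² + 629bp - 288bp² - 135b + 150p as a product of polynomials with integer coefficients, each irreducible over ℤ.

Group: 10b(-36b² + 103bp - 45b - 70p² + 50p) + (4p + 3)(-36b² + 103bp - 45b - 70p² + 50p); both groups contain (-36b² + 103bp - 45b - 70p² + 50p), so (10b + 4p + 3) is a factor with cofactor -36b² + 103bp - 45b - 70p² + 50p.
The cofactor groups again: -36b² + 103bp - 45b - 70p² + 50p = -9b(4b - 7p + 5) + 10p(4b - 7p + 5); both groups contain (4b - 7p + 5), giving -(9b - 10p)(4b - 7p + 5).

-(10b + 4p + 3)(4b - 7p + 5)(9b - 10p)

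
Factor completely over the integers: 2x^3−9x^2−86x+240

Trying the rational-root candidates, x = 5/2 is a root, so (2x−5) divides it; the quotient is x^2−2x−48.
The remaining quadratic factors as (x+6)(x−8).

(2x−5)(x+6)(x−8)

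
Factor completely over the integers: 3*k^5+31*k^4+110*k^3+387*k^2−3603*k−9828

(3*k+7)*(k+9)*(k−4)*(k^2+3*k+39)

Testing divisors of the constant over divisors of the leading coefficient, k = 4 is a root, giving the factor (k−4) and quotient 3*k^4+43*k^3+282*k^2+1515*k+2457.
Then k = −7/3 is a root, so (3*k+7) is a factor; dividing leaves k^3+12*k^2+66*k+351.
Then k = −9 is a root, so (k+9) divides it; the quotient is k^2+3*k+39.
The quadratic k^2+3*k+39 has discriminant −147 < 0 and is irreducible over ℤ.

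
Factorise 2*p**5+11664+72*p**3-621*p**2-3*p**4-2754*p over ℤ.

(2*p+9)*(p-3)*(p-6)*(p**2+3*p+72)

By the rational root theorem, p = 6 is a root, so (p-6) is a factor; dividing leaves 2*p**4+9*p**3+126*p**2+135*p-1944.
Next, p = 3 is a root, so (p-3) is a factor; dividing leaves 2*p**3+15*p**2+171*p+648.
Then p = -9/2 is a root, so (2*p+9) divides it; the quotient is p**2+3*p+72.
The quadratic p**2+3*p+72 has discriminant -279 < 0 and is irreducible over ℤ.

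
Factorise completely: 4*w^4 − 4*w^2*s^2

4*w^2*(w − s)*(w + s)

Pull out the common factor 4*w^2; w^2 − s^2 is a difference of squares.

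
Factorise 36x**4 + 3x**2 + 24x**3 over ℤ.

3x**2(2x + 1)(6x + 1)

Pull out the common factor 3x**2, then factor the remaining trinomial.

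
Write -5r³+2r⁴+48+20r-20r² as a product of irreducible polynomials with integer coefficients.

By the rational root theorem, r = -3/2 is a root, so (2r+3) divides it; the quotient is r³-4r²-4r+16.
Continuing, r = -2 is a root, giving the factor (r+2) and quotient r²-6r+8.
The remaining quadratic factors as (r-4)(r-2).

(2r+3)(r+2)(r-2)(r-4)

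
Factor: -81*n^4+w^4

(w-3*n)*(w+3*n)*(w^2+9*n^2)

Write as (w^2)² − (9*n^2)², then factor w^2-9*n^2 once more.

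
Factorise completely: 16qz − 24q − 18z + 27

(2z − 3)(8q − 9)

Group as (16qz − 24q) + (−18z + 27) = 8q(2z − 3) − 9(2z − 3).
Both groups share the factor (2z − 3).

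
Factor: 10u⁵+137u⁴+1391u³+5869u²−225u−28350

Testing divisors of the constant over divisors of the leading coefficient, u = 9/5 is a root, so (5u−9) is a factor; dividing leaves 2u⁴+31u³+334u²+1775u+3150.
Then u = −7/2 is a root, giving the factor (2u+7) and quotient u³+12u²+125u+450.
Continuing, u = −5 is a root, giving the factor (u+5) and quotient u²+7u+90.
The quadratic u²+7u+90 has discriminant −311 < 0 and is irreducible over ℤ.

(2u+7)(5u−9)(u+5)(u²+7u+90)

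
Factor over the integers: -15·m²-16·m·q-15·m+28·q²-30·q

-(15·m-14·q+15)·(m+2·q)

Group: -15·m·(m+2·q) + (14·q-15)·(m+2·q); both groups contain (m+2·q).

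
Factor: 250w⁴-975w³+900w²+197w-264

(2w+1)(5w-11)(5w-3)(5w-8)

Among the possible rational roots, w = 11/5 is a root, giving the factor (5w-11) and quotient 50w³-85w²-7w+24.
Then w = 3/5 is a root, so (5w-3) divides it; the quotient is 10w²-11w-8.
The remaining quadratic factors as (2w+1)(5w-8).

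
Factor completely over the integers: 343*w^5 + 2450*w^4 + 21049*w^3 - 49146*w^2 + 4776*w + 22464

(7*w + 4)*(7*w - 8)*(7*w - 9)*(w^2 + 9*w + 78)

Trying the rational-root candidates, w = 9/7 is a root, so (7*w - 9) is a factor; dividing leaves 49*w^4 + 413*w^3 + 3538*w^2 - 2472*w - 2496.
Then w = -4/7 is a root, giving the factor (7*w + 4) and quotient 7*w^3 + 55*w^2 + 474*w - 624.
Next, w = 8/7 is a root, so (7*w - 8) divides it; the quotient is w^2 + 9*w + 78.
The quadratic w^2 + 9*w + 78 has discriminant -231 < 0 and is irreducible over ℤ.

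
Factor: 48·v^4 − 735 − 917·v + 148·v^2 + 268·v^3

Testing divisors of the constant over divisors of the leading coefficient, v = −3 is a root, so (v + 3) is a factor; dividing leaves 48·v^3 + 124·v^2 − 224·v − 245.
Then v = 7/4 is a root, so (4·v − 7) divides it; the quotient is 12·v^2 + 52·v + 35.
The remaining quadratic factors as (6·v + 5)(2·v + 7).

(2·v + 7)·(4·v − 7)·(6·v + 5)·(v + 3)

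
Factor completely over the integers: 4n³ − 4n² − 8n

Pull out the common factor 4n, then factor the remaining trinomial.

4n(n + 1)(n − 2)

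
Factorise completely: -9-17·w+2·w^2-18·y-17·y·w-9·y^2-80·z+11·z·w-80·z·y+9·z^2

(9·z+y+2·w+1)·(z-9·y+w-9)

Group: 9·z·(z-9·y+w-9) + (y+2·w+1)·(z-9·y+w-9); both groups contain (z-9·y+w-9).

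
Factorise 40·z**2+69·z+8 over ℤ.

(5·z+8)·(8·z+1)

Need a pair with product 40·8 = 320 and sum 69: that's 5 and 64.
Split the middle term: 40·z**2+5·z + 64·z+8 = 5·z·(8·z+1) + 8·(8·z+1).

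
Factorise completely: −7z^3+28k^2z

7z(2k+z)(2k−z)

Factor out 7z, leaving 4k^2−z^2, which is a difference of two squares.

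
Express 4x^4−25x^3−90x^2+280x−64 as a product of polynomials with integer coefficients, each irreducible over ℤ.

(4x−1)(x+4)(x−2)(x−8)

By the rational root theorem, x = 1/4 is a root, giving the factor (4x−1) and quotient x^3−6x^2−24x+64.
Then x = 8 is a root, so (x−8) is a factor; dividing leaves x^2+2x−8.
The remaining quadratic factors as (x−2)(x+4).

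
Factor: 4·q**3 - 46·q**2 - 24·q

Pull out the common factor 2·q, then factor the remaining trinomial.

2·q·(2·q + 1)·(q - 12)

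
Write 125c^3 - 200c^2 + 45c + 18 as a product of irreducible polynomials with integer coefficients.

(5c + 1)(5c - 3)(5c - 6)

Among the possible rational roots, c = -1/5 is a root, giving the factor (5c + 1) and quotient 25c^2 - 45c + 18.
The remaining quadratic factors as (5c - 6)(5c - 3).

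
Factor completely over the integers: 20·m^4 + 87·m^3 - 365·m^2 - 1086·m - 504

(4·m + 7)·(5·m + 3)·(m + 6)·(m - 4)

By the rational root theorem, m = 4 is a root, giving the factor (m - 4) and quotient 20·m^3 + 167·m^2 + 303·m + 126.
Next, m = -6 is a root, giving the factor (m + 6) and quotient 20·m^2 + 47·m + 21.
The remaining quadratic factors as (5·m + 3)(4·m + 7).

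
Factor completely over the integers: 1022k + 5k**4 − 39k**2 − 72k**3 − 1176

By the rational root theorem, k = 14 is a root, giving the factor (k − 14) and quotient 5k**3 − 2k**2 − 67k + 84.
Then k = 7/5 is a root, so (5k − 7) divides it; the quotient is k**2 + k − 12.
The remaining quadratic factors as (k − 3)(k + 4).

(5k − 7)(k + 4)(k − 14)(k − 3)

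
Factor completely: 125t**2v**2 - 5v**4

5v**2(5t + v)(5t - v)

Pull out the common factor 5v**2; 25t**2 - v**2 is a difference of squares.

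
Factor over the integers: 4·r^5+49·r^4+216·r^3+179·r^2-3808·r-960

(4·r+1)·(r+8)·(r-3)·(r^2+7·r+40)

Among the possible rational roots, r = -1/4 is a root, so (4·r+1) is a factor; dividing leaves r^4+12·r^3+51·r^2+32·r-960.
Continuing, r = -8 is a root, giving the factor (r+8) and quotient r^3+4·r^2+19·r-120.
Continuing, r = 3 is a root, so (r-3) is a factor; dividing leaves r^2+7·r+40.
The quadratic r^2+7·r+40 has discriminant -111 < 0 and is irreducible over ℤ.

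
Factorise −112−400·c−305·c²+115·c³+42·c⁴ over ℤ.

(2·c+1)·(3·c−7)·(7·c+4)·(c+4)

By the rational root theorem, c = −1/2 is a root, giving the factor (2·c+1) and quotient 21·c³+47·c²−176·c−112.
Next, c = 7/3 is a root, giving the factor (3·c−7) and quotient 7·c²+32·c+16.
The remaining quadratic factors as (c+4)(7·c+4).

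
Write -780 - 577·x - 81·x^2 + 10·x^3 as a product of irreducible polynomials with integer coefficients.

(2·x + 5)·(5·x + 12)·(x - 13)

Among the possible rational roots, x = -12/5 is a root, giving the factor (5·x + 12) and quotient 2·x^2 - 21·x - 65.
The remaining quadratic factors as (2·x + 5)(x - 13).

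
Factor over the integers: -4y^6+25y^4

-y^4(2y+5)(2y-5)

Factor out y^4 first: what remains is -4y^2+25.
Recognize a difference of squares with the parts 5 and 2y.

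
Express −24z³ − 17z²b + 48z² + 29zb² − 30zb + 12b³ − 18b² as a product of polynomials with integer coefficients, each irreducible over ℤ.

−(z − b)(8z + 3b)(3z + 4b − 6)

Group: 3z(−8z² + 5zb + 3b²) + (4b − 6)(−8z² + 5zb + 3b²); both groups contain (−8z² + 5zb + 3b²), so (3z + 4b − 6) is a factor with cofactor −8z² + 5zb + 3b².
The cofactor groups again: −8z² + 5zb + 3b² = −8z(z − b) − 3b(z − b); both groups contain (z − b), giving −(8z + 3b)(z − b).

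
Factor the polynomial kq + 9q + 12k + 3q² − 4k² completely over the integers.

Group: −k(4k + 3q) + (q + 3)(4k + 3q); both groups contain (4k + 3q).

−(4k + 3q)(k − q − 3)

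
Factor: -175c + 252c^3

7c(6c + 5)(6c - 5)

Pull out the common factor 7c; 36c^2 - 25 is a difference of squares.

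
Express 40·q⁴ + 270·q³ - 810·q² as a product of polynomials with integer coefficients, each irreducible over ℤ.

10·q²·(4·q - 9)·(q + 9)

Pull out the common factor 10·q², then factor the remaining trinomial.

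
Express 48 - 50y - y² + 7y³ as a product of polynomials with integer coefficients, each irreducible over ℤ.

(7y - 8)(y + 3)(y - 2)

By the rational root theorem, y = -3 is a root, so (y + 3) is a factor; dividing leaves 7y² - 22y + 16.
The remaining quadratic factors as (y - 2)(7y - 8).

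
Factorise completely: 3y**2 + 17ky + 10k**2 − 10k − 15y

Group: 5k(2k + 3y) + (y − 5)(2k + 3y); both groups contain (2k + 3y).

(2k + 3y)(5k + y − 5)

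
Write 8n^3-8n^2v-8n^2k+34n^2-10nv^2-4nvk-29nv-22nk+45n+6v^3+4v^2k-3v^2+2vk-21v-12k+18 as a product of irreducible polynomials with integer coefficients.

(2n-3v-2k+3)(4n-2v+3)(n+v+2)

Group: n(8n^2-16nv-8nk+18n+6v^2+4vk-15v-6k+9) + (v+2)(8n^2-16nv-8nk+18n+6v^2+4vk-15v-6k+9); both groups contain (8n^2-16nv-8nk+18n+6v^2+4vk-15v-6k+9), so (n+v+2) is a factor with cofactor 8n^2-16nv-8nk+18n+6v^2+4vk-15v-6k+9.
The cofactor groups again: 8n^2-16nv-8nk+18n+6v^2+4vk-15v-6k+9 = 4n(2n-3v-2k+3) + (-2v+3)(2n-3v-2k+3); both groups contain (2n-3v-2k+3), giving (4n-2v+3)(2n-3v-2k+3).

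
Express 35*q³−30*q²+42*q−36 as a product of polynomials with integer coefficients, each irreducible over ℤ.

Group as (35*q³+42*q) + (−30*q²−36) = 7*q*(5*q²+6) − 6*(5*q²+6).
Both groups share the factor (5*q²+6).

(7*q−6)*(5*q²+6)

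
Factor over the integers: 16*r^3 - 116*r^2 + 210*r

Pull out the common factor 2*r, then factor the remaining trinomial.

2*r*(2*r - 7)*(4*r - 15)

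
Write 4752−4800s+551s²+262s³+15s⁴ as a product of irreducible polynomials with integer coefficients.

(3s−4)(5s−11)(s+12)(s+9)

By the rational root theorem, s = 11/5 is a root, giving the factor (5s−11) and quotient 3s³+59s²+240s−432.
Continuing, s = −9 is a root, so (s+9) is a factor; dividing leaves 3s²+32s−48.
The remaining quadratic factors as (3s−4)(s+12).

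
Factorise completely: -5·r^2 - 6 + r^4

Substitute u = r^2 to get a quadratic in u, then factor.
r^2 + 1 is irreducible over ℤ (sum of squares).
r^2 - 6 is irreducible over ℤ (6 is not a perfect square).

(r^2 + 1)·(r^2 - 6)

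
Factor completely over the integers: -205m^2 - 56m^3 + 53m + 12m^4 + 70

Testing divisors of the constant over divisors of the leading coefficient, m = -1/2 is a root, so (2m + 1) divides it; the quotient is 6m^3 - 31m^2 - 87m + 70.
Continuing, m = 7 is a root, so (m - 7) divides it; the quotient is 6m^2 + 11m - 10.
The remaining quadratic factors as (2m + 5)(3m - 2).

(2m + 1)(2m + 5)(3m - 2)(m - 7)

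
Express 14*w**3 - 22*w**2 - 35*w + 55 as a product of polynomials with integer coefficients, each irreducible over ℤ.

Group as (14*w**3 - 35*w) + (-22*w**2 + 55) = 7*w*(2*w**2 - 5) - 11*(2*w**2 - 5).
Both groups share the factor (2*w**2 - 5).

(7*w - 11)*(2*w**2 - 5)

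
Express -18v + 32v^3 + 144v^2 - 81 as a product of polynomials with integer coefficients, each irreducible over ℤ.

By the rational root theorem, v = -3/4 is a root, so (4v + 3) is a factor; dividing leaves 8v^2 + 30v - 27.
The remaining quadratic factors as (2v + 9)(4v - 3).

(2v + 9)(4v + 3)(4v - 3)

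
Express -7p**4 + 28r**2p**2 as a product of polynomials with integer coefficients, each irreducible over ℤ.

7p**2(2r - p)(2r + p)

Factor out 7p**2, leaving 4r**2 - p**2, which is a difference of two squares.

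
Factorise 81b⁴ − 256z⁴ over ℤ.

Difference of squares twice: with A = 3b and B = 4z, A⁴ − B⁴ = (A² − B²)(A² + B²), and A² − B² factors again.

(3b + 4z)(3b − 4z)(9b² + 16z²)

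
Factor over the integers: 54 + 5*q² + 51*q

Need a pair with product 5·54 = 270 and sum 51: that's 6 and 45.
Split the middle term: 5*q² + 6*q + 45*q + 54 = q*(5*q + 6) + 9*(5*q + 6).

(5*q + 6)*(q + 9)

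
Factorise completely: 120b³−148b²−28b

Pull out the common factor 4b, then factor the remaining trinomial.

4b(5b−7)(6b+1)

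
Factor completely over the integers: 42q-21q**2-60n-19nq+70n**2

Group: 10n(7n+3q-6) - 7q(7n+3q-6); both groups contain (7n+3q-6).

(10n-7q)(7n+3q-6)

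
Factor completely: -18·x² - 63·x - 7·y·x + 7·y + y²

(y - 9·x)·(y + 2·x + 7)

Group: y·(y - 9·x) + (2·x + 7)·(y - 9·x); both groups contain (y - 9·x).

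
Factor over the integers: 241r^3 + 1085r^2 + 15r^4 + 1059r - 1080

(3r + 8)(5r - 3)(r + 5)(r + 9)

By the rational root theorem, r = 3/5 is a root, so (5r - 3) divides it; the quotient is 3r^3 + 50r^2 + 247r + 360.
Then r = -8/3 is a root, giving the factor (3r + 8) and quotient r^2 + 14r + 45.
The remaining quadratic factors as (r + 5)(r + 9).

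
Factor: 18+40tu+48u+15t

(5t+6)(8u+3)

Group as (40tu+15t) + (48u+18) = 5t(8u+3) + 6(8u+3).
Both groups share the factor (8u+3).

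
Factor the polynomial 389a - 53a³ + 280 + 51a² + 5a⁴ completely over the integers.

(5a + 7)(a + 1)(a - 5)(a - 8)

Trying the rational-root candidates, a = 5 is a root, so (a - 5) divides it; the quotient is 5a³ - 28a² - 89a - 56.
Continuing, a = 8 is a root, so (a - 8) is a factor; dividing leaves 5a² + 12a + 7.
The remaining quadratic factors as (a + 1)(5a + 7).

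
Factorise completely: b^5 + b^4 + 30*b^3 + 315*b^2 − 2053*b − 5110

Testing divisors of the constant over divisors of the leading coefficient, b = 5 is a root, giving the factor (b − 5) and quotient b^4 + 6*b^3 + 60*b^2 + 615*b + 1022.
Then b = −7 is a root, so (b + 7) divides it; the quotient is b^3 − b^2 + 67*b + 146.
Continuing, b = −2 is a root, giving the factor (b + 2) and quotient b^2 − 3*b + 73.
The quadratic b^2 − 3*b + 73 has discriminant −283 < 0 and is irreducible over ℤ.

(b + 2)*(b + 7)*(b − 5)*(b^2 − 3*b + 73)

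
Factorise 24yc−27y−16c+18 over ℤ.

Group as (24yc−27y) + (−16c+18) = 3y(8c−9) − 2(8c−9).
Both groups share the factor (8c−9).

(3y−2)(8c−9)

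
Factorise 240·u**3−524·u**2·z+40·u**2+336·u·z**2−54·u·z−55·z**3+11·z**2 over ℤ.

(10·u−11·z)·(4·u−z)·(6·u−5·z+1)

Group: 10·u·(24·u**2−26·u·z+4·u+5·z**2−z) − 11·z·(24·u**2−26·u·z+4·u+5·z**2−z); both groups contain (24·u**2−26·u·z+4·u+5·z**2−z), so (10·u−11·z) is a factor with cofactor 24·u**2−26·u·z+4·u+5·z**2−z.
The cofactor groups again: 24·u**2−26·u·z+4·u+5·z**2−z = 4·u·(6·u−5·z+1) − z·(6·u−5·z+1); both groups contain (6·u−5·z+1), giving (4·u−z)·(6·u−5·z+1).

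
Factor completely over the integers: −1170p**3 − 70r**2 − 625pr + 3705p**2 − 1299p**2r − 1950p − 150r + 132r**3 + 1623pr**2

Group: 13p(−90p**2 − 93pr + 285p + 132r**2 − 70r − 150) + r(−90p**2 − 93pr + 285p + 132r**2 − 70r − 150); both groups contain (−90p**2 − 93pr + 285p + 132r**2 − 70r − 150), so (13p + r) is a factor with cofactor −90p**2 − 93pr + 285p + 132r**2 − 70r − 150.
The cofactor groups again: −90p**2 − 93pr + 285p + 132r**2 − 70r − 150 = −6p(15p − 12r − 10) + (−11r + 15)(15p − 12r − 10); both groups contain (15p − 12r − 10), giving −(6p + 11r − 15)(15p − 12r − 10).

−(13p + r)(15p − 12r − 10)(6p + 11r − 15)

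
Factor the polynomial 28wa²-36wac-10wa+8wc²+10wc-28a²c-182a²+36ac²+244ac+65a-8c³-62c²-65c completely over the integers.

Group: 2w(14a²-18ac-5a+4c²+5c) + (-2c-13)(14a²-18ac-5a+4c²+5c); both groups contain (14a²-18ac-5a+4c²+5c), so (2w-2c-13) is a factor with cofactor 14a²-18ac-5a+4c²+5c.
The cofactor groups again: 14a²-18ac-5a+4c²+5c = a(14a-4c-5) - c(14a-4c-5); both groups contain (14a-4c-5), giving (a-c)(14a-4c-5).

(2w-2c-13)(14a-4c-5)(a-c)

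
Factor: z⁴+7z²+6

(z²+1)(z²+6)

Substitute u = z² to get a quadratic in u, then factor.
z²+1 is irreducible over ℤ (sum of squares).
z²+6 is irreducible over ℤ (always positive, so no real roots).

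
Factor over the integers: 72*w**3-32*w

Pull out the common factor 8*w; 9*w**2-4 is a difference of squares.

8*w*(3*w+2)*(3*w-2)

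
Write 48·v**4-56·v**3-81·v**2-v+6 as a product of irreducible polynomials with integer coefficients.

(3·v+1)·(4·v+3)·(4·v-1)·(v-2)

Trying the rational-root candidates, v = -3/4 is a root, so (4·v+3) is a factor; dividing leaves 12·v**3-23·v**2-3·v+2.
Continuing, v = 1/4 is a root, so (4·v-1) divides it; the quotient is 3·v**2-5·v-2.
The remaining quadratic factors as (v-2)(3·v+1).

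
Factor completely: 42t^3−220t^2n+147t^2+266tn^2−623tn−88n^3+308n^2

(3t−11n)(2t−2n+7)(7t−4n)

Group: 2t(21t^2−89tn+44n^2) + (−2n+7)(21t^2−89tn+44n^2); both groups contain (21t^2−89tn+44n^2), so (2t−2n+7) is a factor with cofactor 21t^2−89tn+44n^2.
The cofactor groups again: 21t^2−89tn+44n^2 = 3t(7t−4n) − 11n(7t−4n); both groups contain (7t−4n), giving (3t−11n)(7t−4n).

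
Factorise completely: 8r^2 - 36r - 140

4(2r + 5)(r - 7)

Pull out the common factor 4, then factor the remaining trinomial.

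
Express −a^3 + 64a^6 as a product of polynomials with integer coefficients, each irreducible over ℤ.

Every term has a factor of a^3; factoring it out leaves 64a^3 − 1.
Recognize a difference of cubes with the parts 4a and 1.

a^3(4a − 1)(16a^2 + 4a + 1)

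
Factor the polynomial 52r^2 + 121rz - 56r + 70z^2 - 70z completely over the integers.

Group: 4r(13r + 14z - 14) + 5z(13r + 14z - 14); both groups contain (13r + 14z - 14).

(13r + 14z - 14)(4r + 5z)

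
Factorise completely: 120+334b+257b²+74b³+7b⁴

(7b+4)(b+2)(b+3)(b+5)

Trying the rational-root candidates, b = −3 is a root, so (b+3) divides it; the quotient is 7b³+53b²+98b+40.
Next, b = −4/7 is a root, so (7b+4) is a factor; dividing leaves b²+7b+10.
The remaining quadratic factors as (b+5)(b+2).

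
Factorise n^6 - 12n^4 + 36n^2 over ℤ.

Factor out n^2 first: what remains is n^4 - 12n^2 + 36.
Recognize a perfect-square trinomial with the parts n^2 and 6.

n^2(n^2 - 6)^2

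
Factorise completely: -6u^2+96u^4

Every term has a factor of 6u^2. Then 16u^2-1 = (4u)² − (1)².

6u^2(4u+1)(4u-1)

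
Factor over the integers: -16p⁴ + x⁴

(x - 2p)(x + 2p)(x² + 4p²)

(x)⁴ − (2p)⁴ = ((x)² − (2p)²)((x)² + (2p)²); the first factor splits again, the second (x² + 4p²) is irreducible.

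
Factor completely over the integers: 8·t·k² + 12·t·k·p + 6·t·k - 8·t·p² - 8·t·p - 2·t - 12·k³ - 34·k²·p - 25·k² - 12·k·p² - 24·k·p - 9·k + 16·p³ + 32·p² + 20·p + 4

(2·t - 3·k - 4·p - 4)·(4·k - 2·p - 1)·(k + 2·p + 1)

Group: 2·t·(4·k² + 6·k·p + 3·k - 4·p² - 4·p - 1) + (-3·k - 4·p - 4)·(4·k² + 6·k·p + 3·k - 4·p² - 4·p - 1); both groups contain (4·k² + 6·k·p + 3·k - 4·p² - 4·p - 1), so (2·t - 3·k - 4·p - 4) is a factor with cofactor 4·k² + 6·k·p + 3·k - 4·p² - 4·p - 1.
The cofactor groups again: 4·k² + 6·k·p + 3·k - 4·p² - 4·p - 1 = k·(4·k - 2·p - 1) + (2·p + 1)·(4·k - 2·p - 1); both groups contain (4·k - 2·p - 1), giving (k + 2·p + 1)·(4·k - 2·p - 1).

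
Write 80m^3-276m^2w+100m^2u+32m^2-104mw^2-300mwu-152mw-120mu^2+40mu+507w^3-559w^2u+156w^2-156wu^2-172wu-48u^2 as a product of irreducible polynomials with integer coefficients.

Group: 10m(8m^2-38mw+10mu+39w^2-43wu-12u^2) + (13w+4)(8m^2-38mw+10mu+39w^2-43wu-12u^2); both groups contain (8m^2-38mw+10mu+39w^2-43wu-12u^2), so (10m+13w+4) is a factor with cofactor 8m^2-38mw+10mu+39w^2-43wu-12u^2.
The cofactor groups again: 8m^2-38mw+10mu+39w^2-43wu-12u^2 = 2m(4m-13w-3u) + (-3w+4u)(4m-13w-3u); both groups contain (4m-13w-3u), giving (2m-3w+4u)(4m-13w-3u).

(10m+13w+4)(2m-3w+4u)(4m-13w-3u)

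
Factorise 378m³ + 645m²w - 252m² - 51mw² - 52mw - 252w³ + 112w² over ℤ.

Group: 6m(63m² + 13mw - 28w²) + (9w - 4)(63m² + 13mw - 28w²); both groups contain (63m² + 13mw - 28w²), so (6m + 9w - 4) is a factor with cofactor 63m² + 13mw - 28w².
The cofactor groups again: 63m² + 13mw - 28w² = 9m(7m - 4w) + 7w(7m - 4w); both groups contain (7m - 4w), giving (9m + 7w)(7m - 4w).

(6m + 9w - 4)(7m - 4w)(9m + 7w)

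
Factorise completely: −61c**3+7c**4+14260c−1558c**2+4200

Among the possible rational roots, c = 14 is a root, so (c−14) divides it; the quotient is 7c**3+37c**2−1040c−300.
Next, c = −2/7 is a root, so (7c+2) is a factor; dividing leaves c**2+5c−150.
The remaining quadratic factors as (c−10)(c+15).

(7c+2)(c+15)(c−10)(c−14)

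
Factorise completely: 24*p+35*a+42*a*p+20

Group as (42*a*p+35*a) + (24*p+20) = 7*a*(6*p+5) + 4*(6*p+5).
Both groups share the factor (6*p+5).

(6*p+5)*(7*a+4)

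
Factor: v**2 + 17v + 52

Two integers with product 52 and sum 17 are 13 and 4.

(v + 13)(v + 4)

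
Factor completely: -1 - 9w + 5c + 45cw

(5c - 1)(9w + 1)

Group as (45cw + 5c) + (-9w - 1) = 5c(9w + 1) - (9w + 1).
Both groups share the factor (9w + 1).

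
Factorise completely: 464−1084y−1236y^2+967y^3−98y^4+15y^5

Among the possible rational roots, y = 2 is a root, so (y−2) divides it; the quotient is 15y^4−68y^3+831y^2+426y−232.
Next, y = −4/5 is a root, giving the factor (5y+4) and quotient 3y^3−16y^2+179y−58.
Next, y = 1/3 is a root, giving the factor (3y−1) and quotient y^2−5y+58.
The quadratic y^2−5y+58 has discriminant −207 < 0 and is irreducible over ℤ.

(3y−1)(5y+4)(y−2)(y^2−5y+58)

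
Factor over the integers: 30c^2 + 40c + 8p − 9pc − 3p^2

Group: −p(3p − 6c − 8) − 5c(3p − 6c − 8); both groups contain (3p − 6c − 8).

−(3p − 6c − 8)(p + 5c)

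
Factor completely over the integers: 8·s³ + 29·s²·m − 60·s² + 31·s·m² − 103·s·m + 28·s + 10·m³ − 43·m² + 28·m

Group: s·(8·s² + 13·s·m − 4·s + 5·m² − 4·m) + (2·m − 7)·(8·s² + 13·s·m − 4·s + 5·m² − 4·m); both groups contain (8·s² + 13·s·m − 4·s + 5·m² − 4·m), so (s + 2·m − 7) is a factor with cofactor 8·s² + 13·s·m − 4·s + 5·m² − 4·m.
The cofactor groups again: 8·s² + 13·s·m − 4·s + 5·m² − 4·m = 8·s·(s + m) + (5·m − 4)·(s + m); both groups contain (s + m), giving (8·s + 5·m − 4)·(s + m).

(s + 2·m − 7)·(8·s + 5·m − 4)·(s + m)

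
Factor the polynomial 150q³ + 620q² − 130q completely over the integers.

Pull out the common factor 10q, then factor the remaining trinomial.

10q(3q + 13)(5q − 1)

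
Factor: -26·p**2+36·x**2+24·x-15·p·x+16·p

-(13·p-12·x-8)·(2·p+3·x)

Group: -13·p·(2·p+3·x) + (12·x+8)·(2·p+3·x); both groups contain (2·p+3·x).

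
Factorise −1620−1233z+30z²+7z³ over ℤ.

Testing divisors of the constant over divisors of the leading coefficient, z = −9/7 is a root, so (7z+9) divides it; the quotient is z²+3z−180.
The remaining quadratic factors as (z+15)(z−12).

(7z+9)(z+15)(z−12)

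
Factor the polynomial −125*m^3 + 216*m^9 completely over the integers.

Pull out the common factor m^3, leaving 216*m^6 − 125.
Recognize a difference of cubes with the parts 6*m^2 and 5.

m^3*(6*m^2 − 5)*(36*m^4 + 30*m^2 + 25)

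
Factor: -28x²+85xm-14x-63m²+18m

Group: -4x(7x-9m) + (7m-2)(7x-9m); both groups contain (7x-9m).

-(4x-7m+2)(7x-9m)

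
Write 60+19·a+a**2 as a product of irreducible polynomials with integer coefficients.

Two integers with product 60 and sum 19 are 4 and 15.

(a+15)·(a+4)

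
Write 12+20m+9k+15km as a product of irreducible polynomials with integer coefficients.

Group as (15km+9k) + (20m+12) = 3k(5m+3) + 4(5m+3).
Both groups share the factor (5m+3).

(3k+4)(5m+3)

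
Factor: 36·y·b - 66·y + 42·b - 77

(6·b - 11)·(6·y + 7)

Group as (36·y·b - 66·y) + (42·b - 77) = 6·y·(6·b - 11) + 7·(6·b - 11).
Both groups share the factor (6·b - 11).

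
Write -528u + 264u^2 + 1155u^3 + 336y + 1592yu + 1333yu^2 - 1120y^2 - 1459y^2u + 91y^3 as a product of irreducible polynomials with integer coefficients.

Group: 13y(7y^2 - 116yu - 84y + 165u^2 + 132u) + (7u - 4)(7y^2 - 116yu - 84y + 165u^2 + 132u); both groups contain (7y^2 - 116yu - 84y + 165u^2 + 132u), so (13y + 7u - 4) is a factor with cofactor 7y^2 - 116yu - 84y + 165u^2 + 132u.
The cofactor groups again: 7y^2 - 116yu - 84y + 165u^2 + 132u = y(7y - 11u) + (-15u - 12)(7y - 11u); both groups contain (7y - 11u), giving (y - 15u - 12)(7y - 11u).

(7y - 11u)(y - 15u - 12)(13y + 7u - 4)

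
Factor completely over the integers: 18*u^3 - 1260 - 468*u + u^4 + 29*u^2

Among the possible rational roots, u = 5 is a root, so (u - 5) divides it; the quotient is u^3 + 23*u^2 + 144*u + 252.
Then u = -14 is a root, so (u + 14) divides it; the quotient is u^2 + 9*u + 18.
The remaining quadratic factors as (u + 3)(u + 6).

(u + 14)*(u + 3)*(u + 6)*(u - 5)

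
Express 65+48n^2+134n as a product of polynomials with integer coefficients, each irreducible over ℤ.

(6n+13)(8n+5)

Need a pair with product 48·65 = 3120 and sum 134: that's 30 and 104.
Split the middle term: 48n^2+30n + 104n+65 = 6n(8n+5) + 13(8n+5).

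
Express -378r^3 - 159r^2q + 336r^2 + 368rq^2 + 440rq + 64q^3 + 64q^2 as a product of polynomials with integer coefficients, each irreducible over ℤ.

Group: 9r(-42r^2 - 55rq - 8q^2) + (-8q - 8)(-42r^2 - 55rq - 8q^2); both groups contain (-42r^2 - 55rq - 8q^2), so (9r - 8q - 8) is a factor with cofactor -42r^2 - 55rq - 8q^2.
The cofactor groups again: -42r^2 - 55rq - 8q^2 = -6r(7r + 8q) - q(7r + 8q); both groups contain (7r + 8q), giving -(6r + q)(7r + 8q).

-(9r - 8q - 8)(7r + 8q)(6r + q)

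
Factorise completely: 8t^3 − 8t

8t(t + 1)(t − 1)

Every term has a factor of 8t. Then t^2 − 1 = (t)² − (1)².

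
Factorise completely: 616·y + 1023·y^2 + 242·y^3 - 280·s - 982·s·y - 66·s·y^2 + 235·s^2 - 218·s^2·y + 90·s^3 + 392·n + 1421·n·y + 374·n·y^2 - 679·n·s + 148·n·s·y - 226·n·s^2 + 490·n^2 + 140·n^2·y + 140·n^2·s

(10·n - 9·s + 11·y + 8)·(2·s + 2·y + 7)·(7·n - 5·s + 11·y)

Group: 7·n·(20·n·s + 20·n·y + 70·n - 18·s^2 + 4·s·y - 47·s + 22·y^2 + 93·y + 56) + (-5·s + 11·y)·(20·n·s + 20·n·y + 70·n - 18·s^2 + 4·s·y - 47·s + 22·y^2 + 93·y + 56); both groups contain (20·n·s + 20·n·y + 70·n - 18·s^2 + 4·s·y - 47·s + 22·y^2 + 93·y + 56), so (7·n - 5·s + 11·y) is a factor with cofactor 20·n·s + 20·n·y + 70·n - 18·s^2 + 4·s·y - 47·s + 22·y^2 + 93·y + 56.
The cofactor groups again: 20·n·s + 20·n·y + 70·n - 18·s^2 + 4·s·y - 47·s + 22·y^2 + 93·y + 56 = 10·n·(2·s + 2·y + 7) + (-9·s + 11·y + 8)·(2·s + 2·y + 7); both groups contain (2·s + 2·y + 7), giving (10·n - 9·s + 11·y + 8)·(2·s + 2·y + 7).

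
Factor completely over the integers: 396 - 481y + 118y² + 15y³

(3y - 4)(5y - 9)(y + 11)

Testing divisors of the constant over divisors of the leading coefficient, y = 9/5 is a root, giving the factor (5y - 9) and quotient 3y² + 29y - 44.
The remaining quadratic factors as (y + 11)(3y - 4).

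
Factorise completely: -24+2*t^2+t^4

Substitute u = t^2 to get a quadratic in u, then factor.
t^2+6 is irreducible over ℤ (always positive, so no real roots).
t^2-4 is a difference of squares.

(t+2)*(t-2)*(t^2+6)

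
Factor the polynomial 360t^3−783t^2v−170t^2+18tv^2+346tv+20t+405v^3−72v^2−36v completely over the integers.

(5t−9v)(8t+5v−2)(9t−9v−2)

Group: 9t(40t^2−47tv−10t−45v^2+18v) + (−9v−2)(40t^2−47tv−10t−45v^2+18v); both groups contain (40t^2−47tv−10t−45v^2+18v), so (9t−9v−2) is a factor with cofactor 40t^2−47tv−10t−45v^2+18v.
The cofactor groups again: 40t^2−47tv−10t−45v^2+18v = 8t(5t−9v) + (5v−2)(5t−9v); both groups contain (5t−9v), giving (8t+5v−2)(5t−9v).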